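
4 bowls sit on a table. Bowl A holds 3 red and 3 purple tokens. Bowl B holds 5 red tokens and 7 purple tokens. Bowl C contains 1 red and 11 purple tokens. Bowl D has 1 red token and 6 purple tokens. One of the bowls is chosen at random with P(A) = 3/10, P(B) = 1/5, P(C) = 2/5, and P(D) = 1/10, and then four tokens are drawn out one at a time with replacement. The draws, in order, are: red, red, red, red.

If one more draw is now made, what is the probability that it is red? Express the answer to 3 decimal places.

Compute the likelihood of the observed sequence for each case: P(data | bowl A) = (3/6)(3/6)(3/6)(3/6) = 0.0625; P(data | bowl B) = (5/12)(5/12)(5/12)(5/12) = 0.030141; P(data | bowl C) = (1/12)(1/12)(1/12)(1/12) = 4.8225e-05; P(data | bowl D) = (1/7)(1/7)(1/7)(1/7) = 0.00041649.
Multiplying each by its prior: 3/10 · 0.0625 = 0.01875, 1/5 · 0.030141 = 0.0060282, 2/5 · 4.8225e-05 = 1.929e-05, 1/10 · 0.00041649 = 4.1649e-05; summing to 0.024839.
Dividing through by the total gives posterior P(bowl A | data) = 0.75486, P(bowl B | data) = 0.24269, P(bowl C | data) = 0.0007766, P(bowl D | data) = 0.0016768.
So P(red next | data) = Σ P(red next | H) P(H | data) = (1/2)(0.75486) + (5/12)(0.24269) + (1/12)(0.0007766) + (1/7)(0.0016768) = 0.47885.

0.479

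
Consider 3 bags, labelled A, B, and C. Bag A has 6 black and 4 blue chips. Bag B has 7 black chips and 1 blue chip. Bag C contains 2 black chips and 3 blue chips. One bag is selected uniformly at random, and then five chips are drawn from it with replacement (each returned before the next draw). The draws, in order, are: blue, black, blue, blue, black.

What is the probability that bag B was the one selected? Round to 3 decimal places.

Compute the likelihood of the observed sequence for each case: P(data | bag A) = (4/10)(6/10)(4/10)(4/10)(6/10) = 0.02304; P(data | bag B) = (1/8)(7/8)(1/8)(1/8)(7/8) = 0.0014954; P(data | bag C) = (3/5)(2/5)(3/5)(3/5)(2/5) = 0.03456.
Multiplying each by its prior: 1/3 · 0.02304 = 0.00768, 1/3 · 0.0014954 = 0.00049845, 1/3 · 0.03456 = 0.01152; summing to 0.019698.
By Bayes' rule, P(bag B | data) = (0.00049845) / (0.019698) = 0.025304.

0.025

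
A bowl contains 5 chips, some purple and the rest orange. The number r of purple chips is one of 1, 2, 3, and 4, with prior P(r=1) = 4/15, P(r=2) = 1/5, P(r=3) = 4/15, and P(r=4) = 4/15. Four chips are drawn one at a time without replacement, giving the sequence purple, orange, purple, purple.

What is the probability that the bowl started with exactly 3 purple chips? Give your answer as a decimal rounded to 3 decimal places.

0.333

Compute the likelihood of the observed sequence for each case: P(data | r = 1) = (1/5)(4/4)(0/3) = 0; P(data | r = 2) = (2/5)(3/4)(1/3)(0/2) = 0; P(data | r = 3) = (3/5)(2/4)(2/3)(1/2) = 1/10; P(data | r = 4) = (4/5)(1/4)(3/3)(2/2) = 1/5.
Weighting by the prior gives 4/15 · 0 = 0, 1/5 · 0 = 0, 4/15 · 1/10 = 2/75, 4/15 · 1/5 = 4/75; these sum to 2/25.
Hence P(r = 3 | data) = (2/75) / (2/25) = 1/3.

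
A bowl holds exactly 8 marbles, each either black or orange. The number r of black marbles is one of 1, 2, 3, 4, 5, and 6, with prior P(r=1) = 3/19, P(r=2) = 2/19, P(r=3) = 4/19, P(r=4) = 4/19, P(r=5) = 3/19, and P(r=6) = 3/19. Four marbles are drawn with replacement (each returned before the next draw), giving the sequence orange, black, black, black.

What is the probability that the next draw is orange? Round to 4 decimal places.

Compute the likelihood of the observed sequence for each case: P(data | r = 1) = (7/8)(1/8)(1/8)(1/8) = 0.001709; P(data | r = 2) = (6/8)(2/8)(2/8)(2/8) = 0.011719; P(data | r = 3) = (5/8)(3/8)(3/8)(3/8) = 0.032959; P(data | r = 4) = (4/8)(4/8)(4/8)(4/8) = 0.0625; P(data | r = 5) = (3/8)(5/8)(5/8)(5/8) = 0.091553; P(data | r = 6) = (2/8)(6/8)(6/8)(6/8) = 0.10547.
Weighting by the prior gives 3/19 · 0.001709 = 0.00026984, 2/19 · 0.011719 = 0.0012336, 4/19 · 0.032959 = 0.0069387, 4/19 · 0.0625 = 0.013158, 3/19 · 0.091553 = 0.014456, 3/19 · 0.10547 = 0.016653; these sum to 0.052709.
Normalising, the posterior is P(r = 1 | data) = 0.0051195, P(r = 2 | data) = 0.023403, P(r = 3 | data) = 0.13164, P(r = 4 | data) = 0.24963, P(r = 5 | data) = 0.27426, P(r = 6 | data) = 0.31594.
So P(orange next | data) = Σ P(orange next | H) P(H | data) = (7/8)(0.0051195) + (3/4)(0.023403) + (5/8)(0.13164) + (1/2)(0.24963) + (3/8)(0.27426) + (1/4)(0.31594) = 0.41096.

0.4110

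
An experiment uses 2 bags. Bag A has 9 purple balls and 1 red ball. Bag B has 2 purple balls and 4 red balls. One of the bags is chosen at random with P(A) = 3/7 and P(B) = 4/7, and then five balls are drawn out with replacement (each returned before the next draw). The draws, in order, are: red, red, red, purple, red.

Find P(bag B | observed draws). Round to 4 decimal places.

Under each hypothesis, the probability of the observed sequence is: P(data | bag A) = (1/10)(1/10)(1/10)(9/10)(1/10) = 9e-05; P(data | bag B) = (4/6)(4/6)(4/6)(2/6)(4/6) = 0.065844.
Weighting by the prior gives 3/7 · 9e-05 = 3.8571e-05, 4/7 · 0.065844 = 0.037625; summing to 0.037663.
Hence P(bag B | data) = (0.037625) / (0.037663) = 0.99898.

0.9990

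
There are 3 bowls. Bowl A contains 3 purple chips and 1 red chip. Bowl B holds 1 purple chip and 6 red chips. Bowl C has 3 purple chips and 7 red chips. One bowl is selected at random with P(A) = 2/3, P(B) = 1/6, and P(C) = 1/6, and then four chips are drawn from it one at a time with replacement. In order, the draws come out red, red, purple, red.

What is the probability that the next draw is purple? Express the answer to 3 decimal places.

Under each hypothesis, the probability of the observed sequence is: P(data | bowl A) = (1/4)(1/4)(3/4)(1/4) = 0.011719; P(data | bowl B) = (6/7)(6/7)(1/7)(6/7) = 0.089963; P(data | bowl C) = (7/10)(7/10)(3/10)(7/10) = 0.1029.
Multiplying each by its prior: 2/3 · 0.011719 = 0.0078125, 1/6 · 0.089963 = 0.014994, 1/6 · 0.1029 = 0.01715; with total 0.039956.
The posterior is then P(bowl A | data) = 0.19553, P(bowl B | data) = 0.37525, P(bowl C | data) = 0.42922.
So P(purple next | data) = Σ P(purple next | H) P(H | data) = (3/4)(0.19553) + (1/7)(0.37525) + (3/10)(0.42922) = 0.32902.

0.329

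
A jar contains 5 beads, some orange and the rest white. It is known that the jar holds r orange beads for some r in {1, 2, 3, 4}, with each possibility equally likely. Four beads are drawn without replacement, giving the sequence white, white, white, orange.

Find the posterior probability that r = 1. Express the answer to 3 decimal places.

0.667

For each hypothesis, P(data | H) works out to: P(data | r = 1) = (4/5)(3/4)(2/3)(1/2) = 1/5; P(data | r = 2) = (3/5)(2/4)(1/3)(2/2) = 1/10; P(data | r = 3) = (2/5)(1/4)(0/3) = 0; P(data | r = 4) = (1/5)(0/4) = 0.
Weighting by the prior gives 1/4 · 1/5 = 1/20, 1/4 · 1/10 = 1/40, 1/4 · 0 = 0, 1/4 · 0 = 0; summing to 3/40.
Hence P(r = 1 | data) = (1/20) / (3/40) = 2/3.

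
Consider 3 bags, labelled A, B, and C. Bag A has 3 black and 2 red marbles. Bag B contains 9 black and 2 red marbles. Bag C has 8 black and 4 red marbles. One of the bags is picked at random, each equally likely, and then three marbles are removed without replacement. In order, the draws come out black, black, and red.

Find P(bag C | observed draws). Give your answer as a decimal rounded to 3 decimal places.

0.329

For each hypothesis, P(data | H) works out to: P(data | bag A) = (3/5)(2/4)(2/3) = 1/5; P(data | bag B) = (9/11)(8/10)(2/9) = 8/55; P(data | bag C) = (8/12)(7/11)(4/10) = 28/165.
Weighting by the prior gives 1/3 · 1/5 = 1/15, 1/3 · 8/55 = 8/165, 1/3 · 28/165 = 28/495; with total 17/99.
So P(bag C | data) = (28/495) / (17/99) = 28/85.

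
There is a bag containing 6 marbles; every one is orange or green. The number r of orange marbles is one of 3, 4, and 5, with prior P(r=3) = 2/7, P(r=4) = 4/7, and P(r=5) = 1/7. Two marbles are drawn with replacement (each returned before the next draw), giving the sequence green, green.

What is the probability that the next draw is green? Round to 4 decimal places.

For each hypothesis, P(data | H) works out to: P(data | r = 3) = (3/6)(3/6) = 1/4; P(data | r = 4) = (2/6)(2/6) = 1/9; P(data | r = 5) = (1/6)(1/6) = 1/36.
The prior-weighted likelihoods are 2/7 · 1/4 = 1/14, 4/7 · 1/9 = 4/63, 1/7 · 1/36 = 1/252; summing to 5/36.
Normalising, the posterior is P(r = 3 | data) = 18/35, P(r = 4 | data) = 16/35, P(r = 5 | data) = 1/35.
Averaging over the posterior, P(green next | data) = (1/2)(18/35) + (1/3)(16/35) + (1/6)(1/35) = 29/70.

0.4143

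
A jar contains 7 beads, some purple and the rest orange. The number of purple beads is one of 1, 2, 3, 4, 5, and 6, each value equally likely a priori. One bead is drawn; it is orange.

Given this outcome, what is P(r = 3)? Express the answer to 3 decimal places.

0.190

Compute the likelihood of this draw for each case: P(data | r = 1) = (6/7) = 6/7; P(data | r = 2) = (5/7) = 5/7; P(data | r = 3) = (4/7) = 4/7; P(data | r = 4) = (3/7) = 3/7; P(data | r = 5) = (2/7) = 2/7; P(data | r = 6) = (1/7) = 1/7.
Multiplying each by its prior: 1/6 · 6/7 = 1/7, 1/6 · 5/7 = 5/42, 1/6 · 4/7 = 2/21, 1/6 · 3/7 = 1/14, 1/6 · 2/7 = 1/21, 1/6 · 1/7 = 1/42; these sum to 1/2.
Hence P(r = 3 | data) = (2/21) / (1/2) = 4/21.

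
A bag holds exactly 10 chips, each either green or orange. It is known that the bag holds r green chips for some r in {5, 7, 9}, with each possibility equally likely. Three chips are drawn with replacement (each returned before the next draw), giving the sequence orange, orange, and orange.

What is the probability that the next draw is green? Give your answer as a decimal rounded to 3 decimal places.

Compute the likelihood of the observed sequence for each case: P(data | r = 5) = (5/10)(5/10)(5/10) = 0.125; P(data | r = 7) = (3/10)(3/10)(3/10) = 0.027; P(data | r = 9) = (1/10)(1/10)(1/10) = 0.001.
Multiplying each by its prior: 1/3 · 0.125 = 0.041667, 1/3 · 0.027 = 0.009, 1/3 · 0.001 = 0.00033333; these sum to 0.051.
The posterior is then P(r = 5 | data) = 0.81699, P(r = 7 | data) = 0.17647, P(r = 9 | data) = 0.0065359.
The predictive probability is P(green next | data) = (1/2)(0.81699) + (7/10)(0.17647) + (9/10)(0.0065359) = 0.53791.

0.538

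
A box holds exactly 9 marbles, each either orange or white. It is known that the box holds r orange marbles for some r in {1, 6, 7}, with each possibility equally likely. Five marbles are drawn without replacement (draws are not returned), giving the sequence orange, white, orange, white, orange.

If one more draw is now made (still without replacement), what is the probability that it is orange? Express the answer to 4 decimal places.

0.8421

Under each hypothesis, the probability of the observed sequence is: P(data | r = 1) = (1/9)(8/8)(0/7) = 0; P(data | r = 6) = (6/9)(3/8)(5/7)(2/6)(4/5) = 1/21; P(data | r = 7) = (7/9)(2/8)(6/7)(1/6)(5/5) = 1/36.
Multiplying each by its prior: 1/3 · 0 = 0, 1/3 · 1/21 = 1/63, 1/3 · 1/36 = 1/108; these sum to 19/756.
Dividing through by the total gives posterior P(r = 1 | data) = 0, P(r = 6 | data) = 12/19, P(r = 7 | data) = 7/19.
So P(orange next | data) = Σ P(orange next | H) P(H | data) = (3/4)(12/19) + (1)(7/19) = 16/19.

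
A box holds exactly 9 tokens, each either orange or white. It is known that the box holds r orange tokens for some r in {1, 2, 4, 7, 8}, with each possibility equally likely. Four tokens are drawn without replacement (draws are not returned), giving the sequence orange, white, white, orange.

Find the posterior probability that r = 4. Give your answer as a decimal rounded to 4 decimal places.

For each hypothesis, P(data | H) works out to: P(data | r = 1) = (1/9)(8/8)(7/7)(0/6) = 0; P(data | r = 2) = (2/9)(7/8)(6/7)(1/6) = 1/36; P(data | r = 4) = (4/9)(5/8)(4/7)(3/6) = 5/63; P(data | r = 7) = (7/9)(2/8)(1/7)(6/6) = 1/36; P(data | r = 8) = (8/9)(1/8)(0/7) = 0.
Weighting by the prior gives 1/5 · 0 = 0, 1/5 · 1/36 = 1/180, 1/5 · 5/63 = 1/63, 1/5 · 1/36 = 1/180, 1/5 · 0 = 0; with total 17/630.
Hence P(r = 4 | data) = (1/63) / (17/630) = 10/17.

0.5882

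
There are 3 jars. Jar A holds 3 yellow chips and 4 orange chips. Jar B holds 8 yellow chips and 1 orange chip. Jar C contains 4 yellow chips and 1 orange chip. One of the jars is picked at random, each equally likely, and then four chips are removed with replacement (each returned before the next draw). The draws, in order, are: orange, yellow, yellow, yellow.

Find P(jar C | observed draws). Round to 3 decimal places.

0.454

Compute the likelihood of the observed sequence for each case: P(data | jar A) = (4/7)(3/7)(3/7)(3/7) = 0.044981; P(data | jar B) = (1/9)(8/9)(8/9)(8/9) = 0.078037; P(data | jar C) = (1/5)(4/5)(4/5)(4/5) = 0.1024.
The prior-weighted likelihoods are 1/3 · 0.044981 = 0.014994, 1/3 · 0.078037 = 0.026012, 1/3 · 0.1024 = 0.034133; with total 0.075139.
Therefore the posterior P(jar C | data) = (0.034133) / (0.075139) = 0.45427.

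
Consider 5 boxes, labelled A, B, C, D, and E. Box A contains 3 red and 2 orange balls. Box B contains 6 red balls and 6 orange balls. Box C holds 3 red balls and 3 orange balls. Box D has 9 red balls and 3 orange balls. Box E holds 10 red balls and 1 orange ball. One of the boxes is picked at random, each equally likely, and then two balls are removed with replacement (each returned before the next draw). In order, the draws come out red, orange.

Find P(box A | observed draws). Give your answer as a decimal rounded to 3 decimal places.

The likelihood of the observed sequence under each hypothesis: P(data | box A) = (3/5)(2/5) = 0.24; P(data | box B) = (6/12)(6/12) = 0.25; P(data | box C) = (3/6)(3/6) = 0.25; P(data | box D) = (9/12)(3/12) = 0.1875; P(data | box E) = (10/11)(1/11) = 0.082645.
The prior-weighted likelihoods are 1/5 · 0.24 = 0.048, 1/5 · 0.25 = 0.05, 1/5 · 0.25 = 0.05, 1/5 · 0.1875 = 0.0375, 1/5 · 0.082645 = 0.016529; with total 0.20203.
By Bayes' rule, P(box A | data) = (0.048) / (0.20203) = 0.23759.

0.238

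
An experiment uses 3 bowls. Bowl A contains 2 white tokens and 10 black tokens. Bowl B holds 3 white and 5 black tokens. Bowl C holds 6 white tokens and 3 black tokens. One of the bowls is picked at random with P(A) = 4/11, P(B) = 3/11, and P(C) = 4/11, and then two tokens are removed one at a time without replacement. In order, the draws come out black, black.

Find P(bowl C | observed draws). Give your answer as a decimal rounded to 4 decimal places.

0.0807

The likelihood of the observed sequence under each hypothesis: P(data | bowl A) = (10/12)(9/11) = 0.68182; P(data | bowl B) = (5/8)(4/7) = 0.35714; P(data | bowl C) = (3/9)(2/8) = 0.083333.
The prior-weighted likelihoods are 4/11 · 0.68182 = 0.24793, 3/11 · 0.35714 = 0.097403, 4/11 · 0.083333 = 0.030303; with total 0.37564.
So P(bowl C | data) = (0.030303) / (0.37564) = 0.080671.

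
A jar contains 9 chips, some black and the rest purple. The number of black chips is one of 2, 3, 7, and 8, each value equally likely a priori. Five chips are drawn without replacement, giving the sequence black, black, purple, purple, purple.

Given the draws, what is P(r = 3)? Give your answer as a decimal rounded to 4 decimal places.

0.6316

For each hypothesis, P(data | H) works out to: P(data | r = 2) = (2/9)(1/8)(7/7)(6/6)(5/5) = 0.027778; P(data | r = 3) = (3/9)(2/8)(6/7)(5/6)(4/5) = 0.047619; P(data | r = 7) = (7/9)(6/8)(2/7)(1/6)(0/5) = 0; P(data | r = 8) = (8/9)(7/8)(1/7)(0/6) = 0.
Weighting by the prior gives 1/4 · 0.027778 = 0.0069444, 1/4 · 0.047619 = 0.011905, 1/4 · 0 = 0, 1/4 · 0 = 0; with total 0.018849.
So P(r = 3 | data) = (0.011905) / (0.018849) = 0.63158.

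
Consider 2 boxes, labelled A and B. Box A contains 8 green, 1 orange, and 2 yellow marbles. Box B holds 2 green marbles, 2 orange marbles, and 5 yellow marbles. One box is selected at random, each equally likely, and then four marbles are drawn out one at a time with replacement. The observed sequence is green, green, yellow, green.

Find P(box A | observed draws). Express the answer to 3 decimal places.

Compute the likelihood of the observed sequence for each case: P(data | box A) = (8/11)(8/11)(2/11)(8/11) = 0.069941; P(data | box B) = (2/9)(2/9)(5/9)(2/9) = 0.0060966.
Weighting by the prior gives 1/2 · 0.069941 = 0.03497, 1/2 · 0.0060966 = 0.0030483; these sum to 0.038019.
By Bayes' rule, P(box A | data) = (0.03497) / (0.038019) = 0.91982.

0.920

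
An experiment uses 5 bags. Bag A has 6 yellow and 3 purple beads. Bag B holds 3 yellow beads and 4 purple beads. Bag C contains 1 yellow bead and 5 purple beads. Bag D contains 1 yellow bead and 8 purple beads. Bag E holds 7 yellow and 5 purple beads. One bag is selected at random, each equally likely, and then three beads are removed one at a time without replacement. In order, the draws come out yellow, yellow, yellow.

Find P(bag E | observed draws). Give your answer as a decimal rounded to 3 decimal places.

Under each hypothesis, the probability of the observed sequence is: P(data | bag A) = (6/9)(5/8)(4/7) = 0.2381; P(data | bag B) = (3/7)(2/6)(1/5) = 0.028571; P(data | bag C) = (1/6)(0/5) = 0; P(data | bag D) = (1/9)(0/8) = 0; P(data | bag E) = (7/12)(6/11)(5/10) = 0.15909.
Weighting by the prior gives 1/5 · 0.2381 = 0.047619, 1/5 · 0.028571 = 0.0057143, 1/5 · 0 = 0, 1/5 · 0 = 0, 1/5 · 0.15909 = 0.031818; summing to 0.085152.
So P(bag E | data) = (0.031818) / (0.085152) = 0.37367.

0.374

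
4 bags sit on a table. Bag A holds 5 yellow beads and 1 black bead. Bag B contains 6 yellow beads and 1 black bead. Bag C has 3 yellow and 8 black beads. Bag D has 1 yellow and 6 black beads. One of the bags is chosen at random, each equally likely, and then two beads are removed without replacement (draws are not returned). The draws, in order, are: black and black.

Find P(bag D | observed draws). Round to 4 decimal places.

0.5839

Compute the likelihood of the observed sequence for each case: P(data | bag A) = (1/6)(0/5) = 0; P(data | bag B) = (1/7)(0/6) = 0; P(data | bag C) = (8/11)(7/10) = 0.50909; P(data | bag D) = (6/7)(5/6) = 0.71429.
Multiplying each by its prior: 1/4 · 0 = 0, 1/4 · 0 = 0, 1/4 · 0.50909 = 0.12727, 1/4 · 0.71429 = 0.17857; these sum to 0.30584.
By Bayes' rule, P(bag D | data) = (0.17857) / (0.30584) = 0.58386.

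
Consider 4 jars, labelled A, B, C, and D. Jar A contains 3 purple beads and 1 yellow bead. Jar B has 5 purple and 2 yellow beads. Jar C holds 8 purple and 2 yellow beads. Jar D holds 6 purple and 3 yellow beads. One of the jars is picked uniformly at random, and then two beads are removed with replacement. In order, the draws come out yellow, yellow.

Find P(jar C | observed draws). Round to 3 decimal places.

Under each hypothesis, the probability of the observed sequence is: P(data | jar A) = (1/4)(1/4) = 0.0625; P(data | jar B) = (2/7)(2/7) = 0.081633; P(data | jar C) = (2/10)(2/10) = 0.04; P(data | jar D) = (3/9)(3/9) = 0.11111.
Weighting by the prior gives 1/4 · 0.0625 = 0.015625, 1/4 · 0.081633 = 0.020408, 1/4 · 0.04 = 0.01, 1/4 · 0.11111 = 0.027778; these sum to 0.073811.
Therefore the posterior P(jar C | data) = (0.01) / (0.073811) = 0.13548.

0.135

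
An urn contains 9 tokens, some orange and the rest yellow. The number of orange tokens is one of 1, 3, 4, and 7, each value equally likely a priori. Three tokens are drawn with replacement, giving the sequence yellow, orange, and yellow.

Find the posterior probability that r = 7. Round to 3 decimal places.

0.093

Under each hypothesis, the probability of the observed sequence is: P(data | r = 1) = (8/9)(1/9)(8/9) = 64/729; P(data | r = 3) = (6/9)(3/9)(6/9) = 4/27; P(data | r = 4) = (5/9)(4/9)(5/9) = 100/729; P(data | r = 7) = (2/9)(7/9)(2/9) = 28/729.
Multiplying each by its prior: 1/4 · 64/729 = 16/729, 1/4 · 4/27 = 1/27, 1/4 · 100/729 = 25/729, 1/4 · 28/729 = 7/729; with total 25/243.
Therefore the posterior P(r = 7 | data) = (7/729) / (25/243) = 7/75.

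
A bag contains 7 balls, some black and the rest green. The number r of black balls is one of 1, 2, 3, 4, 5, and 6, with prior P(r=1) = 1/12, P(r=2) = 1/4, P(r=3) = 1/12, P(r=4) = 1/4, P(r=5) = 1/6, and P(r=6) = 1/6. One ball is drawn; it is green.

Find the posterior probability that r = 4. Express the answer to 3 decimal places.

Compute the likelihood of this draw for each case: P(data | r = 1) = (6/7) = 6/7; P(data | r = 2) = (5/7) = 5/7; P(data | r = 3) = (4/7) = 4/7; P(data | r = 4) = (3/7) = 3/7; P(data | r = 5) = (2/7) = 2/7; P(data | r = 6) = (1/7) = 1/7.
The prior-weighted likelihoods are 1/12 · 6/7 = 1/14, 1/4 · 5/7 = 5/28, 1/12 · 4/7 = 1/21, 1/4 · 3/7 = 3/28, 1/6 · 2/7 = 1/21, 1/6 · 1/7 = 1/42; with total 10/21.
By Bayes' rule, P(r = 4 | data) = (3/28) / (10/21) = 9/40.

0.225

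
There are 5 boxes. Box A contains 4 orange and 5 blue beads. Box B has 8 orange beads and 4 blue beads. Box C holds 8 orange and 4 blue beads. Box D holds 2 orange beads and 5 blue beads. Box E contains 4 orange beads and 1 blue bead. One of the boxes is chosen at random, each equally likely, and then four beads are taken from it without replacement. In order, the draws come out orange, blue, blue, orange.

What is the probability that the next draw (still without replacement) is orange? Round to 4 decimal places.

Compute the likelihood of the observed sequence for each case: P(data | box A) = (4/9)(5/8)(4/7)(3/6) = 0.079365; P(data | box B) = (8/12)(4/11)(3/10)(7/9) = 0.056566; P(data | box C) = (8/12)(4/11)(3/10)(7/9) = 0.056566; P(data | box D) = (2/7)(5/6)(4/5)(1/4) = 0.047619; P(data | box E) = (4/5)(1/4)(0/3) = 0.
Multiplying each by its prior: 1/5 · 0.079365 = 0.015873, 1/5 · 0.056566 = 0.011313, 1/5 · 0.056566 = 0.011313, 1/5 · 0.047619 = 0.0095238, 1/5 · 0 = 0; with total 0.048023.
Dividing through by the total gives posterior P(box A | data) = 0.33053, P(box B | data) = 0.23558, P(box C | data) = 0.23558, P(box D | data) = 0.19832, P(box E | data) = 0.
Averaging over the posterior, P(orange next | data) = (2/5)(0.33053) + (3/4)(0.23558) + (3/4)(0.23558) + (0)(0.19832) = 0.48558.

0.4856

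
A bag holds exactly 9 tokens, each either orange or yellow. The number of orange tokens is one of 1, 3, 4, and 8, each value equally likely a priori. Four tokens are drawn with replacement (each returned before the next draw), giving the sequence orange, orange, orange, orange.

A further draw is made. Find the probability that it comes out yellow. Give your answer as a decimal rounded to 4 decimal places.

The likelihood of the observed sequence under each hypothesis: P(data | r = 1) = (1/9)(1/9)(1/9)(1/9) = 0.00015242; P(data | r = 3) = (3/9)(3/9)(3/9)(3/9) = 0.012346; P(data | r = 4) = (4/9)(4/9)(4/9)(4/9) = 0.039018; P(data | r = 8) = (8/9)(8/9)(8/9)(8/9) = 0.6243.
Multiplying each by its prior: 1/4 · 0.00015242 = 3.8104e-05, 1/4 · 0.012346 = 0.0030864, 1/4 · 0.039018 = 0.0097546, 1/4 · 0.6243 = 0.15607; these sum to 0.16895.
Normalising, the posterior is P(r = 1 | data) = 0.00022553, P(r = 3 | data) = 0.018268, P(r = 4 | data) = 0.057736, P(r = 8 | data) = 0.92377.
Averaging over the posterior, P(yellow next | data) = (8/9)(0.00022553) + (2/3)(0.018268) + (5/9)(0.057736) + (1/9)(0.92377) = 0.1471.

0.1471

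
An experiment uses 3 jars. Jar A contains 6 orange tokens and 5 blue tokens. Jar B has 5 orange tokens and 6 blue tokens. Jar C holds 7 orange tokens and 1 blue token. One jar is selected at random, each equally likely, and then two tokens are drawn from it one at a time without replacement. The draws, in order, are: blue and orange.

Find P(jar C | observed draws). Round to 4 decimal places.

Compute the likelihood of the observed sequence for each case: P(data | jar A) = (5/11)(6/10) = 3/11; P(data | jar B) = (6/11)(5/10) = 3/11; P(data | jar C) = (1/8)(7/7) = 1/8.
Multiplying each by its prior: 1/3 · 3/11 = 1/11, 1/3 · 3/11 = 1/11, 1/3 · 1/8 = 1/24; summing to 59/264.
Therefore the posterior P(jar C | data) = (1/24) / (59/264) = 11/59.

0.1864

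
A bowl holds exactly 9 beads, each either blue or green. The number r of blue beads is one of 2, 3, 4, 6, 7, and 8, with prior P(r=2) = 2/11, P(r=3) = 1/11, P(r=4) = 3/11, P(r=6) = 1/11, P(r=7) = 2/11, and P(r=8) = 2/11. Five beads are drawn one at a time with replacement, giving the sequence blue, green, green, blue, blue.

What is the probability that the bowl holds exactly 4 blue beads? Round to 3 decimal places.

Under each hypothesis, the probability of the observed sequence is: P(data | r = 2) = (2/9)(7/9)(7/9)(2/9)(2/9) = 0.0066386; P(data | r = 3) = (3/9)(6/9)(6/9)(3/9)(3/9) = 0.016461; P(data | r = 4) = (4/9)(5/9)(5/9)(4/9)(4/9) = 0.027096; P(data | r = 6) = (6/9)(3/9)(3/9)(6/9)(6/9) = 0.032922; P(data | r = 7) = (7/9)(2/9)(2/9)(7/9)(7/9) = 0.023235; P(data | r = 8) = (8/9)(1/9)(1/9)(8/9)(8/9) = 0.0086708.
Weighting by the prior gives 2/11 · 0.0066386 = 0.001207, 1/11 · 0.016461 = 0.0014964, 3/11 · 0.027096 = 0.0073899, 1/11 · 0.032922 = 0.0029929, 2/11 · 0.023235 = 0.0042245, 2/11 · 0.0086708 = 0.0015765; with total 0.018887.
So P(r = 4 | data) = (0.0073899) / (0.018887) = 0.39126.

0.391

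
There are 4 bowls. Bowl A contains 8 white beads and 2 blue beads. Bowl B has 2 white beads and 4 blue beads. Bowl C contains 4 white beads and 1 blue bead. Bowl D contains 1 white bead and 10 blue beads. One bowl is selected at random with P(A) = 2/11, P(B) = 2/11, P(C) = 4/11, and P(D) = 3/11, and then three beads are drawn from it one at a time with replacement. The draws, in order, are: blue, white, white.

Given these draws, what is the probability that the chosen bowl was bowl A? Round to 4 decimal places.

0.2727

Compute the likelihood of the observed sequence for each case: P(data | bowl A) = (2/10)(8/10)(8/10) = 0.128; P(data | bowl B) = (4/6)(2/6)(2/6) = 0.074074; P(data | bowl C) = (1/5)(4/5)(4/5) = 0.128; P(data | bowl D) = (10/11)(1/11)(1/11) = 0.0075131.
Multiplying each by its prior: 2/11 · 0.128 = 0.023273, 2/11 · 0.074074 = 0.013468, 4/11 · 0.128 = 0.046545, 3/11 · 0.0075131 = 0.002049; with total 0.085335.
By Bayes' rule, P(bowl A | data) = (0.023273) / (0.085335) = 0.27272.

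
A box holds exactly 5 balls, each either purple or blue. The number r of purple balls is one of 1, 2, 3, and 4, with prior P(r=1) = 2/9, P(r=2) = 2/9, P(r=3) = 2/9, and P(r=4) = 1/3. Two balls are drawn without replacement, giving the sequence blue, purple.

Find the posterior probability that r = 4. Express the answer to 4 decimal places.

Under each hypothesis, the probability of the observed sequence is: P(data | r = 1) = (4/5)(1/4) = 1/5; P(data | r = 2) = (3/5)(2/4) = 3/10; P(data | r = 3) = (2/5)(3/4) = 3/10; P(data | r = 4) = (1/5)(4/4) = 1/5.
Weighting by the prior gives 2/9 · 1/5 = 2/45, 2/9 · 3/10 = 1/15, 2/9 · 3/10 = 1/15, 1/3 · 1/5 = 1/15; with total 11/45.
Therefore the posterior P(r = 4 | data) = (1/15) / (11/45) = 3/11.

0.2727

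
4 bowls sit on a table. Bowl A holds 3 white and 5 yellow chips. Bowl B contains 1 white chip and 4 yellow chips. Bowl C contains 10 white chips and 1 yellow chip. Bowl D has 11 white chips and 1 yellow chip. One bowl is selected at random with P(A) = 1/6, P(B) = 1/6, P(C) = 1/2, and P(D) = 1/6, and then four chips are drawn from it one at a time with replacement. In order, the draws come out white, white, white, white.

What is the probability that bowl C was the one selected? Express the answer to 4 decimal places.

0.7380

The likelihood of the observed sequence under each hypothesis: P(data | bowl A) = (3/8)(3/8)(3/8)(3/8) = 0.019775; P(data | bowl B) = (1/5)(1/5)(1/5)(1/5) = 0.0016; P(data | bowl C) = (10/11)(10/11)(10/11)(10/11) = 0.68301; P(data | bowl D) = (11/12)(11/12)(11/12)(11/12) = 0.70607.
The prior-weighted likelihoods are 1/6 · 0.019775 = 0.0032959, 1/6 · 0.0016 = 0.00026667, 1/2 · 0.68301 = 0.34151, 1/6 · 0.70607 = 0.11768; summing to 0.46275.
By Bayes' rule, P(bowl C | data) = (0.34151) / (0.46275) = 0.738.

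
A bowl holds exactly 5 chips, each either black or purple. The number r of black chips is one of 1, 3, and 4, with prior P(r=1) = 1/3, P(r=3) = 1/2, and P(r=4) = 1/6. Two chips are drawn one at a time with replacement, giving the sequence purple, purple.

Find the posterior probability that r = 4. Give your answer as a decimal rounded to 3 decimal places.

0.022

The likelihood of the observed sequence under each hypothesis: P(data | r = 1) = (4/5)(4/5) = 16/25; P(data | r = 3) = (2/5)(2/5) = 4/25; P(data | r = 4) = (1/5)(1/5) = 1/25.
The prior-weighted likelihoods are 1/3 · 16/25 = 16/75, 1/2 · 4/25 = 2/25, 1/6 · 1/25 = 1/150; with total 3/10.
So P(r = 4 | data) = (1/150) / (3/10) = 1/45.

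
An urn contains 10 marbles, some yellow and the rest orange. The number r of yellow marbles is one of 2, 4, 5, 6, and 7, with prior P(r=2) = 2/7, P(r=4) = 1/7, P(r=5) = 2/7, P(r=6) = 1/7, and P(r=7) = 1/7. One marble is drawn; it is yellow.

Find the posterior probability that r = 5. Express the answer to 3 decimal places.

0.323

For each hypothesis, P(data | H) works out to: P(data | r = 2) = (2/10) = 1/5; P(data | r = 4) = (4/10) = 2/5; P(data | r = 5) = (5/10) = 1/2; P(data | r = 6) = (6/10) = 3/5; P(data | r = 7) = (7/10) = 7/10.
Weighting by the prior gives 2/7 · 1/5 = 2/35, 1/7 · 2/5 = 2/35, 2/7 · 1/2 = 1/7, 1/7 · 3/5 = 3/35, 1/7 · 7/10 = 1/10; with total 31/70.
Hence P(r = 5 | data) = (1/7) / (31/70) = 10/31.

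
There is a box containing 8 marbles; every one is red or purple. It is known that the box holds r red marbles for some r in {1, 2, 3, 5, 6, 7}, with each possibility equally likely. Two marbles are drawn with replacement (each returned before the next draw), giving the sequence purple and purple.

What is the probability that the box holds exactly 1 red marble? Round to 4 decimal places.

Compute the likelihood of the observed sequence for each case: P(data | r = 1) = (7/8)(7/8) = 49/64; P(data | r = 2) = (6/8)(6/8) = 9/16; P(data | r = 3) = (5/8)(5/8) = 25/64; P(data | r = 5) = (3/8)(3/8) = 9/64; P(data | r = 6) = (2/8)(2/8) = 1/16; P(data | r = 7) = (1/8)(1/8) = 1/64.
Multiplying each by its prior: 1/6 · 49/64 = 49/384, 1/6 · 9/16 = 3/32, 1/6 · 25/64 = 25/384, 1/6 · 9/64 = 3/128, 1/6 · 1/16 = 1/96, 1/6 · 1/64 = 1/384; summing to 31/96.
Hence P(r = 1 | data) = (49/384) / (31/96) = 49/124.

0.3952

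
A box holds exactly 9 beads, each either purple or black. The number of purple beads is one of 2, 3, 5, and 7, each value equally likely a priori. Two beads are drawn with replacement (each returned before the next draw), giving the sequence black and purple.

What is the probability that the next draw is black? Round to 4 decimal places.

0.5286

For each hypothesis, P(data | H) works out to: P(data | r = 2) = (7/9)(2/9) = 14/81; P(data | r = 3) = (6/9)(3/9) = 2/9; P(data | r = 5) = (4/9)(5/9) = 20/81; P(data | r = 7) = (2/9)(7/9) = 14/81.
Weighting by the prior gives 1/4 · 14/81 = 7/162, 1/4 · 2/9 = 1/18, 1/4 · 20/81 = 5/81, 1/4 · 14/81 = 7/162; with total 11/54.
Dividing through by the total gives posterior P(r = 2 | data) = 7/33, P(r = 3 | data) = 3/11, P(r = 5 | data) = 10/33, P(r = 7 | data) = 7/33.
Averaging over the posterior, P(black next | data) = (7/9)(7/33) + (2/3)(3/11) + (4/9)(10/33) + (2/9)(7/33) = 157/297.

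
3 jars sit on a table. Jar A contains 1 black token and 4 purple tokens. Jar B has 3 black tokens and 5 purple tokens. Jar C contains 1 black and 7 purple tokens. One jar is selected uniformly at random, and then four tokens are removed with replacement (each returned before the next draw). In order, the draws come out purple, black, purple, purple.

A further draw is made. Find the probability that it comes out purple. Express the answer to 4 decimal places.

0.7649

Compute the likelihood of the observed sequence for each case: P(data | jar A) = (4/5)(1/5)(4/5)(4/5) = 0.1024; P(data | jar B) = (5/8)(3/8)(5/8)(5/8) = 0.091553; P(data | jar C) = (7/8)(1/8)(7/8)(7/8) = 0.08374.
The prior-weighted likelihoods are 1/3 · 0.1024 = 0.034133, 1/3 · 0.091553 = 0.030518, 1/3 · 0.08374 = 0.027913; summing to 0.092564.
Dividing through by the total gives posterior P(jar A | data) = 0.36875, P(jar B | data) = 0.32969, P(jar C | data) = 0.30156.
Averaging over the posterior, P(purple next | data) = (4/5)(0.36875) + (5/8)(0.32969) + (7/8)(0.30156) = 0.76492.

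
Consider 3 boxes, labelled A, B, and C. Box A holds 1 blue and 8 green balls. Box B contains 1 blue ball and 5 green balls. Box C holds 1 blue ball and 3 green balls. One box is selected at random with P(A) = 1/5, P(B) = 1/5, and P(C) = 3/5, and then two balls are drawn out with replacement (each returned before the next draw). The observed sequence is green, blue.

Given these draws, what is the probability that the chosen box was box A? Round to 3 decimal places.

For each hypothesis, P(data | H) works out to: P(data | box A) = (8/9)(1/9) = 0.098765; P(data | box B) = (5/6)(1/6) = 0.13889; P(data | box C) = (3/4)(1/4) = 0.1875.
Multiplying each by its prior: 1/5 · 0.098765 = 0.019753, 1/5 · 0.13889 = 0.027778, 3/5 · 0.1875 = 0.1125; summing to 0.16003.
Therefore the posterior P(box A | data) = (0.019753) / (0.16003) = 0.12343.

0.123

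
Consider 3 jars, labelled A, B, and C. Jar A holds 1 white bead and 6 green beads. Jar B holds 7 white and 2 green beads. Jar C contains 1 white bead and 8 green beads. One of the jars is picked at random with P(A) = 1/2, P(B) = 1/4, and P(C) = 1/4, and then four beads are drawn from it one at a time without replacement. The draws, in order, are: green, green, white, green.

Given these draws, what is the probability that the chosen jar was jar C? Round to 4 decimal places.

0.2800

Compute the likelihood of the observed sequence for each case: P(data | jar A) = (6/7)(5/6)(1/5)(4/4) = 1/7; P(data | jar B) = (2/9)(1/8)(7/7)(0/6) = 0; P(data | jar C) = (8/9)(7/8)(1/7)(6/6) = 1/9.
Weighting by the prior gives 1/2 · 1/7 = 1/14, 1/4 · 0 = 0, 1/4 · 1/9 = 1/36; summing to 25/252.
By Bayes' rule, P(jar C | data) = (1/36) / (25/252) = 7/25.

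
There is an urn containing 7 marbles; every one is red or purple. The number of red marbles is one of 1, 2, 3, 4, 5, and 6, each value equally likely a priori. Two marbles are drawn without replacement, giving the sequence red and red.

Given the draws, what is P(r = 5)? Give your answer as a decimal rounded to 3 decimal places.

0.286

Compute the likelihood of the observed sequence for each case: P(data | r = 1) = (1/7)(0/6) = 0; P(data | r = 2) = (2/7)(1/6) = 1/21; P(data | r = 3) = (3/7)(2/6) = 1/7; P(data | r = 4) = (4/7)(3/6) = 2/7; P(data | r = 5) = (5/7)(4/6) = 10/21; P(data | r = 6) = (6/7)(5/6) = 5/7.
Multiplying each by its prior: 1/6 · 0 = 0, 1/6 · 1/21 = 1/126, 1/6 · 1/7 = 1/42, 1/6 · 2/7 = 1/21, 1/6 · 10/21 = 5/63, 1/6 · 5/7 = 5/42; with total 5/18.
Therefore the posterior P(r = 5 | data) = (5/63) / (5/18) = 2/7.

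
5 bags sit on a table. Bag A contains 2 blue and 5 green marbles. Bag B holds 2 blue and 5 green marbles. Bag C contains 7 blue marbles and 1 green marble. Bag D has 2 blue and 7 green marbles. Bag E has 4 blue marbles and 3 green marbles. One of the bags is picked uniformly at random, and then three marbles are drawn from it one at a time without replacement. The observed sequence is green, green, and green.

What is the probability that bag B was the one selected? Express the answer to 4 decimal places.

0.2810

Under each hypothesis, the probability of the observed sequence is: P(data | bag A) = (5/7)(4/6)(3/5) = 2/7; P(data | bag B) = (5/7)(4/6)(3/5) = 2/7; P(data | bag C) = (1/8)(0/7) = 0; P(data | bag D) = (7/9)(6/8)(5/7) = 5/12; P(data | bag E) = (3/7)(2/6)(1/5) = 1/35.
The prior-weighted likelihoods are 1/5 · 2/7 = 2/35, 1/5 · 2/7 = 2/35, 1/5 · 0 = 0, 1/5 · 5/12 = 1/12, 1/5 · 1/35 = 1/175; summing to 61/300.
So P(bag B | data) = (2/35) / (61/300) = 120/427.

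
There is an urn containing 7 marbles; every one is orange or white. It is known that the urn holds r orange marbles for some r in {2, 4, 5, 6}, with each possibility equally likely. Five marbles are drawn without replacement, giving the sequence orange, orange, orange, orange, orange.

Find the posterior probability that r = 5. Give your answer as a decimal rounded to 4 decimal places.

The likelihood of the observed sequence under each hypothesis: P(data | r = 2) = (2/7)(1/6)(0/5) = 0; P(data | r = 4) = (4/7)(3/6)(2/5)(1/4)(0/3) = 0; P(data | r = 5) = (5/7)(4/6)(3/5)(2/4)(1/3) = 1/21; P(data | r = 6) = (6/7)(5/6)(4/5)(3/4)(2/3) = 2/7.
The prior-weighted likelihoods are 1/4 · 0 = 0, 1/4 · 0 = 0, 1/4 · 1/21 = 1/84, 1/4 · 2/7 = 1/14; these sum to 1/12.
Hence P(r = 5 | data) = (1/84) / (1/12) = 1/7.

0.1429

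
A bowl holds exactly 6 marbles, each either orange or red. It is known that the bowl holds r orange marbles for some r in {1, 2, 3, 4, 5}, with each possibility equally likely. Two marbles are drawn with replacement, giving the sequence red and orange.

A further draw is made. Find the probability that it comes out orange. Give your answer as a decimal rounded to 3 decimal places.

0.500

For each hypothesis, P(data | H) works out to: P(data | r = 1) = (5/6)(1/6) = 5/36; P(data | r = 2) = (4/6)(2/6) = 2/9; P(data | r = 3) = (3/6)(3/6) = 1/4; P(data | r = 4) = (2/6)(4/6) = 2/9; P(data | r = 5) = (1/6)(5/6) = 5/36.
Weighting by the prior gives 1/5 · 5/36 = 1/36, 1/5 · 2/9 = 2/45, 1/5 · 1/4 = 1/20, 1/5 · 2/9 = 2/45, 1/5 · 5/36 = 1/36; these sum to 7/36.
The posterior is then P(r = 1 | data) = 1/7, P(r = 2 | data) = 8/35, P(r = 3 | data) = 9/35, P(r = 4 | data) = 8/35, P(r = 5 | data) = 1/7.
Averaging over the posterior, P(orange next | data) = (1/6)(1/7) + (1/3)(8/35) + (1/2)(9/35) + (2/3)(8/35) + (5/6)(1/7) = 1/2.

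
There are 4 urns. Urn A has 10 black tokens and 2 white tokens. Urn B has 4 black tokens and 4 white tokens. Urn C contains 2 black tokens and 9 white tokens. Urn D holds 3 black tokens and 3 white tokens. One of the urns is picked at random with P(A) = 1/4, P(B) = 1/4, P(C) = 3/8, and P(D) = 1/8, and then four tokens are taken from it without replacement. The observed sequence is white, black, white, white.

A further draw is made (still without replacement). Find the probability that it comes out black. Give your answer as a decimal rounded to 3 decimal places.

0.348

Compute the likelihood of the observed sequence for each case: P(data | urn A) = (2/12)(10/11)(1/10)(0/9) = 0; P(data | urn B) = (4/8)(4/7)(3/6)(2/5) = 0.057143; P(data | urn C) = (9/11)(2/10)(8/9)(7/8) = 0.12727; P(data | urn D) = (3/6)(3/5)(2/4)(1/3) = 0.05.
The prior-weighted likelihoods are 1/4 · 0 = 0, 1/4 · 0.057143 = 0.014286, 3/8 · 0.12727 = 0.047727, 1/8 · 0.05 = 0.00625; with total 0.068263.
Normalising, the posterior is P(urn A | data) = 0, P(urn B | data) = 0.20927, P(urn C | data) = 0.69917, P(urn D | data) = 0.091558.
The predictive probability is P(black next | data) = (3/4)(0.20927) + (1/7)(0.69917) + (1)(0.091558) = 0.34839.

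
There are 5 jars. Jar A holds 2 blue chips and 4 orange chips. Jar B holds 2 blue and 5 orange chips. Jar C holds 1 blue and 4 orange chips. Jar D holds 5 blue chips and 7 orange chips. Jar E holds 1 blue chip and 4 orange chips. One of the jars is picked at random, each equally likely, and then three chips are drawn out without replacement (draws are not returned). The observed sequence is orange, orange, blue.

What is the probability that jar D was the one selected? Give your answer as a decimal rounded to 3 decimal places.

Compute the likelihood of the observed sequence for each case: P(data | jar A) = (4/6)(3/5)(2/4) = 0.2; P(data | jar B) = (5/7)(4/6)(2/5) = 0.19048; P(data | jar C) = (4/5)(3/4)(1/3) = 0.2; P(data | jar D) = (7/12)(6/11)(5/10) = 0.15909; P(data | jar E) = (4/5)(3/4)(1/3) = 0.2.
Weighting by the prior gives 1/5 · 0.2 = 0.04, 1/5 · 0.19048 = 0.038095, 1/5 · 0.2 = 0.04, 1/5 · 0.15909 = 0.031818, 1/5 · 0.2 = 0.04; with total 0.18991.
Hence P(jar D | data) = (0.031818) / (0.18991) = 0.16754.

0.168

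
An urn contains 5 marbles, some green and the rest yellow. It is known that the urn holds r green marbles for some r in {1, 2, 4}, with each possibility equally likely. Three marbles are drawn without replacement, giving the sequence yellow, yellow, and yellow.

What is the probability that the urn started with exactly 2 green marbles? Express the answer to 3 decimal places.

0.200

Compute the likelihood of the observed sequence for each case: P(data | r = 1) = (4/5)(3/4)(2/3) = 2/5; P(data | r = 2) = (3/5)(2/4)(1/3) = 1/10; P(data | r = 4) = (1/5)(0/4) = 0.
The prior-weighted likelihoods are 1/3 · 2/5 = 2/15, 1/3 · 1/10 = 1/30, 1/3 · 0 = 0; with total 1/6.
By Bayes' rule, P(r = 2 | data) = (1/30) / (1/6) = 1/5.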